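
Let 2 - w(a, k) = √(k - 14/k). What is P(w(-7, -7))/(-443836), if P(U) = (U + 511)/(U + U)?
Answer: -1031/7989048 - 511*I*√5/7989048 ≈ -0.00012905 - 0.00014302*I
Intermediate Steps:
w(a, k) = 2 - √(k - 14/k)
P(U) = (511 + U)/(2*U) (P(U) = (511 + U)/((2*U)) = (511 + U)*(1/(2*U)) = (511 + U)/(2*U))
P(w(-7, -7))/(-443836) = ((511 + (2 - √(-7 - 14/(-7))))/(2*(2 - √(-7 - 14/(-7)))))/(-443836) = ((511 + (2 - √(-7 - 14*(-⅐))))/(2*(2 - √(-7 - 14*(-⅐)))))*(-1/443836) = ((511 + (2 - √(-7 + 2)))/(2*(2 - √(-7 + 2))))*(-1/443836) = ((511 + (2 - √(-5)))/(2*(2 - √(-5))))*(-1/443836) = ((511 + (2 - I*√5))/(2*(2 - I*√5)))*(-1/443836) = ((513 - I*√5)/(2*(2 - I*√5)))*(-1/443836) = -(513 - I*√5)/(887672*(2 - I*√5))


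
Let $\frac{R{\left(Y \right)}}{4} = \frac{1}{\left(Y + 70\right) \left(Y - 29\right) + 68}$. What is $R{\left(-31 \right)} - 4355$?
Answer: $- \frac{2473641}{568} \approx -4355.0$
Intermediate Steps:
$R{\left(Y \right)} = \frac{4}{68 + \left(-29 + Y\right) \left(70 + Y\right)}$ ($R{\left(Y \right)} = \frac{4}{\left(Y + 70\right) \left(Y - 29\right) + 68} = \frac{4}{\left(70 + Y\right) \left(-29 + Y\right) + 68} = \frac{4}{\left(-29 + Y\right) \left(70 + Y\right) + 68} = \frac{4}{68 + \left(-29 + Y\right) \left(70 + Y\right)}$)
$R{\left(-31 \right)} - 4355 = \frac{4}{-1962 + \left(-31\right)^{2} + 41 \left(-31\right)} - 4355 = \frac{4}{-1962 + 961 - 1271} - 4355 = \frac{4}{-2272} - 4355 = 4 \left(- \frac{1}{2272}\right) - 4355 = - \frac{1}{568} - 4355 = - \frac{2473641}{568}$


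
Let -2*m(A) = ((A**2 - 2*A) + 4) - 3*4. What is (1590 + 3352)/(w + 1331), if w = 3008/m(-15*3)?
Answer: 10412794/2798401 ≈ 3.7210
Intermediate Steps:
m(A) = 4 + A - A**2/2 (m(A) = -(((A**2 - 2*A) + 4) - 3*4)/2 = -((4 + A**2 - 2*A) - 12)/2 = -(-8 + A**2 - 2*A)/2 = 4 + A - A**2/2)
w = -6016/2107 (w = 3008/(4 - 15*3 - (-15*3)**2/2) = 3008/(4 - 45 - 1/2*(-45)**2) = 3008/(4 - 45 - 1/2*2025) = 3008/(4 - 45 - 2025/2) = 3008/(-2107/2) = 3008*(-2/2107) = -6016/2107 ≈ -2.8552)
(1590 + 3352)/(w + 1331) = (1590 + 3352)/(-6016/2107 + 1331) = 4942/(2798401/2107) = 4942*(2107/2798401) = 10412794/2798401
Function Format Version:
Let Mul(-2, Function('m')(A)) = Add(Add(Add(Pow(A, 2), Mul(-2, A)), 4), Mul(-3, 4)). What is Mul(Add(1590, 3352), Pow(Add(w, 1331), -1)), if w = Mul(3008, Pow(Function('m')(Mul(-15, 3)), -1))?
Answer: Rational(10412794, 2798401) ≈ 3.7210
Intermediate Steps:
Function('m')(A) = Add(4, A, Mul(Rational(-1, 2), Pow(A, 2))) (Function('m')(A) = Mul(Rational(-1, 2), Add(Add(Add(Pow(A, 2), Mul(-2, A)), 4), Mul(-3, 4))) = Mul(Rational(-1, 2), Add(Add(4, Pow(A, 2), Mul(-2, A)), -12)) = Mul(Rational(-1, 2), Add(-8, Pow(A, 2), Mul(-2, A))) = Add(4, A, Mul(Rational(-1, 2), Pow(A, 2))))
w = Rational(-6016, 2107) (w = Mul(3008, Pow(Add(4, Mul(-15, 3), Mul(Rational(-1, 2), Pow(Mul(-15, 3), 2))), -1)) = Mul(3008, Pow(Add(4, -45, Mul(Rational(-1, 2), Pow(-45, 2))), -1)) = Mul(3008, Pow(Add(4, -45, Mul(Rational(-1, 2), 2025)), -1)) = Mul(3008, Pow(Add(4, -45, Rational(-2025, 2)), -1)) = Mul(3008, Pow(Rational(-2107, 2), -1)) = Mul(3008, Rational(-2, 2107)) = Rational(-6016, 2107) ≈ -2.8552)
Mul(Add(1590, 3352), Pow(Add(w, 1331), -1)) = Mul(Add(1590, 3352), Pow(Add(Rational(-6016, 2107), 1331), -1)) = Mul(4942, Pow(Rational(2798401, 2107), -1)) = Mul(4942, Rational(2107, 2798401)) = Rational(10412794, 2798401)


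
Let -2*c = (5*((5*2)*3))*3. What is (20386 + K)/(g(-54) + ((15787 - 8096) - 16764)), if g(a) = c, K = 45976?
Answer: -33181/4649 ≈ -7.1372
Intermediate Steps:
c = -225 (c = -5*((5*2)*3)*3/2 = -5*(10*3)*3/2 = -5*30*3/2 = -75*3 = -1/2*450 = -225)
g(a) = -225
(20386 + K)/(g(-54) + ((15787 - 8096) - 16764)) = (20386 + 45976)/(-225 + ((15787 - 8096) - 16764)) = 66362/(-225 + (7691 - 16764)) = 66362/(-225 - 9073) = 66362/(-9298) = 66362*(-1/9298) = -33181/4649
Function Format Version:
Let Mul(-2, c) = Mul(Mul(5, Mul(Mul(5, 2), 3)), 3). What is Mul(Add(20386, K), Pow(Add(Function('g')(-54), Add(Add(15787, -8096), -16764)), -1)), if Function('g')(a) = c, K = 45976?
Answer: Rational(-33181, 4649) ≈ -7.1372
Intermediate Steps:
c = -225 (c = Mul(Rational(-1, 2), Mul(Mul(5, Mul(Mul(5, 2), 3)), 3)) = Mul(Rational(-1, 2), Mul(Mul(5, Mul(10, 3)), 3)) = Mul(Rational(-1, 2), Mul(Mul(5, 30), 3)) = Mul(Rational(-1, 2), Mul(150, 3)) = Mul(Rational(-1, 2), 450) = -225)
Function('g')(a) = -225
Mul(Add(20386, K), Pow(Add(Function('g')(-54), Add(Add(15787, -8096), -16764)), -1)) = Mul(Add(20386, 45976), Pow(Add(-225, Add(Add(15787, -8096), -16764)), -1)) = Mul(66362, Pow(Add(-225, Add(7691, -16764)), -1)) = Mul(66362, Pow(Add(-225, -9073), -1)) = Mul(66362, Pow(-9298, -1)) = Mul(66362, Rational(-1, 9298)) = Rational(-33181, 4649)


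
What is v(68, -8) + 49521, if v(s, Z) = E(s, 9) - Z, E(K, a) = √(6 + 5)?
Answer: 49529 + √11 ≈ 49532.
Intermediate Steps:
E(K, a) = √11
v(s, Z) = √11 - Z
v(68, -8) + 49521 = (√11 - 1*(-8)) + 49521 = (√11 + 8) + 49521 = (8 + √11) + 49521 = 49529 + √11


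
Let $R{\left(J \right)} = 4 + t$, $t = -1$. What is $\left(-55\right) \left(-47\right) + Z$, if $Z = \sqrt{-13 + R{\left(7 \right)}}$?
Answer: $2585 + i \sqrt{10} \approx 2585.0 + 3.1623 i$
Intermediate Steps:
$R{\left(J \right)} = 3$ ($R{\left(J \right)} = 4 - 1 = 3$)
$Z = i \sqrt{10}$ ($Z = \sqrt{-13 + 3} = \sqrt{-10} = i \sqrt{10} \approx 3.1623 i$)
$\left(-55\right) \left(-47\right) + Z = \left(-55\right) \left(-47\right) + i \sqrt{10} = 2585 + i \sqrt{10}$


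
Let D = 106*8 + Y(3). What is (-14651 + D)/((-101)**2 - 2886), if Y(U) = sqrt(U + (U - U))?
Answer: -13803/7315 + sqrt(3)/7315 ≈ -1.8867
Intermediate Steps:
Y(U) = sqrt(U) (Y(U) = sqrt(U + 0) = sqrt(U))
D = 848 + sqrt(3) (D = 106*8 + sqrt(3) = 848 + sqrt(3) ≈ 849.73)
(-14651 + D)/((-101)**2 - 2886) = (-14651 + (848 + sqrt(3)))/((-101)**2 - 2886) = (-13803 + sqrt(3))/(10201 - 2886) = (-13803 + sqrt(3))/7315 = (-13803 + sqrt(3))*(1/7315) = -13803/7315 + sqrt(3)/7315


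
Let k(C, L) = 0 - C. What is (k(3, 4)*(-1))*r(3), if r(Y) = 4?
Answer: 12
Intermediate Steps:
k(C, L) = -C
(k(3, 4)*(-1))*r(3) = (-1*3*(-1))*4 = -3*(-1)*4 = 3*4 = 12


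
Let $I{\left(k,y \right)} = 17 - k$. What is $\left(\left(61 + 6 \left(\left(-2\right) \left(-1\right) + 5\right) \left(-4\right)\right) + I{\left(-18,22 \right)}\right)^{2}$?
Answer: $5184$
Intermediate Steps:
$\left(\left(61 + 6 \left(\left(-2\right) \left(-1\right) + 5\right) \left(-4\right)\right) + I{\left(-18,22 \right)}\right)^{2} = \left(\left(61 + 6 \left(\left(-2\right) \left(-1\right) + 5\right) \left(-4\right)\right) + \left(17 - -18\right)\right)^{2} = \left(\left(61 + 6 \left(2 + 5\right) \left(-4\right)\right) + \left(17 + 18\right)\right)^{2} = \left(\left(61 + 6 \cdot 7 \left(-4\right)\right) + 35\right)^{2} = \left(\left(61 + 42 \left(-4\right)\right) + 35\right)^{2} = \left(\left(61 - 168\right) + 35\right)^{2} = \left(-107 + 35\right)^{2} = \left(-72\right)^{2} = 5184$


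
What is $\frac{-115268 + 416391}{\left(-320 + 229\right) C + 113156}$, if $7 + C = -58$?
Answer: $\frac{301123}{119071} \approx 2.5289$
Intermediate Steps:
$C = -65$ ($C = -7 - 58 = -65$)
$\frac{-115268 + 416391}{\left(-320 + 229\right) C + 113156} = \frac{-115268 + 416391}{\left(-320 + 229\right) \left(-65\right) + 113156} = \frac{301123}{\left(-91\right) \left(-65\right) + 113156} = \frac{301123}{5915 + 113156} = \frac{301123}{119071}$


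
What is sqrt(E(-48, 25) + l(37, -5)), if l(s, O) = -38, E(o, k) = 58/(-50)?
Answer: I*sqrt(979)/5 ≈ 6.2578*I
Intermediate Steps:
E(o, k) = -29/25 (E(o, k) = 58*(-1/50) = -29/25)
sqrt(E(-48, 25) + l(37, -5)) = sqrt(-29/25 - 38) = sqrt(-979/25) = I*sqrt(979)/5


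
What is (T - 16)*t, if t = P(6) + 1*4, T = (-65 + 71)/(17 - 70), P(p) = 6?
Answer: -8540/53 ≈ -161.13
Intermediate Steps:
T = -6/53 (T = 6/(-53) = 6*(-1/53) = -6/53 ≈ -0.11321)
t = 10 (t = 6 + 1*4 = 6 + 4 = 10)
(T - 16)*t = (-6/53 - 16)*10 = -854/53*10 = -8540/53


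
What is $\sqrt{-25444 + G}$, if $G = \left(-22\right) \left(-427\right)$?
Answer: $5 i \sqrt{642} \approx 126.69 i$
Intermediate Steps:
$G = 9394$
$\sqrt{-25444 + G} = \sqrt{-25444 + 9394} = \sqrt{-16050} = 5 i \sqrt{642}$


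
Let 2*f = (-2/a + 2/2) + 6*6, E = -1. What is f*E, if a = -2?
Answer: -19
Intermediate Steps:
f = 19 (f = ((-2/(-2) + 2/2) + 6*6)/2 = ((-2*(-½) + 2*(½)) + 36)/2 = ((1 + 1) + 36)/2 = (2 + 36)/2 = (½)*38 = 19)
f*E = 19*(-1) = -19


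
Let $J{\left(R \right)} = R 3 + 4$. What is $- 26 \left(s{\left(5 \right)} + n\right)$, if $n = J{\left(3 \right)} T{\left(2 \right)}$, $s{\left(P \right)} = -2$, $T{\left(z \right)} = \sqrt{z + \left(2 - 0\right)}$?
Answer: $-624$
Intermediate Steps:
$T{\left(z \right)} = \sqrt{2 + z}$ ($T{\left(z \right)} = \sqrt{z + \left(2 + 0\right)} = \sqrt{z + 2} = \sqrt{2 + z}$)
$J{\left(R \right)} = 4 + 3 R$ ($J{\left(R \right)} = 3 R + 4 = 4 + 3 R$)
$n = 26$ ($n = \left(4 + 3 \cdot 3\right) \sqrt{2 + 2} = \left(4 + 9\right) \sqrt{4} = 13 \cdot 2 = 26$)
$- 26 \left(s{\left(5 \right)} + n\right) = - 26 \left(-2 + 26\right) = \left(-26\right) 24 = -624$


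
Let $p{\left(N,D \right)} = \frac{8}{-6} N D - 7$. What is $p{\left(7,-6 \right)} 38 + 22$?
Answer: $1884$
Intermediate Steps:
$p{\left(N,D \right)} = -7 - \frac{4 D N}{3}$ ($p{\left(N,D \right)} = 8 \left(- \frac{1}{6}\right) N D - 7 = - \frac{4 N}{3} D - 7 = - \frac{4 D N}{3} - 7 = -7 - \frac{4 D N}{3}$)
$p{\left(7,-6 \right)} 38 + 22 = \left(-7 - \left(-8\right) 7\right) 38 + 22 = \left(-7 + 56\right) 38 + 22 = 49 \cdot 38 + 22 = 1862 + 22 = 1884$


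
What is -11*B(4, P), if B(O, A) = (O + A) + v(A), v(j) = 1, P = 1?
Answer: -66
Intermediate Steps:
B(O, A) = 1 + A + O (B(O, A) = (O + A) + 1 = (A + O) + 1 = 1 + A + O)
-11*B(4, P) = -11*(1 + 1 + 4) = -11*6 = -66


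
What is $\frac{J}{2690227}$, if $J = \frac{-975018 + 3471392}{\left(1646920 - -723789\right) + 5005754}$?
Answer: $\frac{2496374}{19844359927101} \approx 1.258 \cdot 10^{-7}$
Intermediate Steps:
$J = \frac{2496374}{7376463}$ ($J = \frac{2496374}{\left(1646920 + 723789\right) + 5005754} = \frac{2496374}{2370709 + 5005754} = \frac{2496374}{7376463} \approx 0.33842$)
$\frac{J}{2690227} = \frac{2496374}{7376463 \cdot 2690227} = \frac{2496374}{7376463} \cdot \frac{1}{2690227} = \frac{2496374}{19844359927101}$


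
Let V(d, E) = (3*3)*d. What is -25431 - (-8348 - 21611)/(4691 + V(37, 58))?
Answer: -127735385/5024 ≈ -25425.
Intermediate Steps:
V(d, E) = 9*d
-25431 - (-8348 - 21611)/(4691 + V(37, 58)) = -25431 - (-8348 - 21611)/(4691 + 9*37) = -25431 - (-29959)/(4691 + 333) = -25431 - (-29959)/5024 = -25431 - 1*(-29959/5024) = -25431 + 29959/5024 = -127735385/5024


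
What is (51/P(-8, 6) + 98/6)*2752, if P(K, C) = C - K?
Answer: 1154464/21 ≈ 54975.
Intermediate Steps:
(51/P(-8, 6) + 98/6)*2752 = (51/(6 - 1*(-8)) + 98/6)*2752 = (51/(6 + 8) + 98*(1/6))*2752 = (51/14 + 49/3)*2752 = (839/42)*2752 = 1154464/21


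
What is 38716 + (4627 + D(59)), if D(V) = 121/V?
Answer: 2557358/59 ≈ 43345.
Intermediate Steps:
38716 + (4627 + D(59)) = 38716 + (4627 + 121/59) = 38716 + 273114/59 = 2557358/59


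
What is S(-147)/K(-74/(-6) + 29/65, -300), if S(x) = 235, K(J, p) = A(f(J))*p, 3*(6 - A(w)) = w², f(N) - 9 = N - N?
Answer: 47/1260 ≈ 0.037302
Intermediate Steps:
f(N) = 9 (f(N) = 9 + (N - N) = 9 + 0 = 9)
A(w) = 6 - w²/3
K(J, p) = -21*p (K(J, p) = (6 - ⅓*9²)*p = (6 - ⅓*81)*p = (6 - 27)*p = -21*p)
S(-147)/K(-74/(-6) + 29/65, -300) = 235/((-21*(-300))) = 235/6300 = 235*(1/6300) = 47/1260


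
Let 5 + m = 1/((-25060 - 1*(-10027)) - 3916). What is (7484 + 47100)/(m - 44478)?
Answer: -129289027/105363546 ≈ -1.2271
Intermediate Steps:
m = -94746/18949 (m = -5 + 1/((-25060 - 1*(-10027)) - 3916) = -5 + 1/((-25060 + 10027) - 3916) = -5 + 1/(-15033 - 3916) = -5 + 1/(-18949) = -5 - 1/18949 = -94746/18949 ≈ -5.0001)
(7484 + 47100)/(m - 44478) = (7484 + 47100)/(-94746/18949 - 44478) = 54584/(-842908368/18949) = 54584*(-18949/842908368) = -129289027/105363546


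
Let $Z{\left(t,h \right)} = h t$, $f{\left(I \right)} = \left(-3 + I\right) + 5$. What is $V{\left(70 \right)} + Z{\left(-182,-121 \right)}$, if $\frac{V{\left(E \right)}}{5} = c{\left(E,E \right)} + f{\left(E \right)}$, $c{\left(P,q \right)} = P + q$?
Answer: $23082$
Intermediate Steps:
$f{\left(I \right)} = 2 + I$
$V{\left(E \right)} = 10 + 15 E$ ($V{\left(E \right)} = 5 \left(\left(E + E\right) + \left(2 + E\right)\right) = 5 \left(2 E + \left(2 + E\right)\right) = 5 \left(2 + 3 E\right) = 10 + 15 E$)
$V{\left(70 \right)} + Z{\left(-182,-121 \right)} = \left(10 + 15 \cdot 70\right) - -22022 = \left(10 + 1050\right) + 22022 = 1060 + 22022 = 23082$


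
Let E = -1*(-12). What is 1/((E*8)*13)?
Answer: 1/1248 ≈ 0.00080128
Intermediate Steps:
E = 12
1/((E*8)*13) = 1/((12*8)*13) = 1/(96*13) = 1/1248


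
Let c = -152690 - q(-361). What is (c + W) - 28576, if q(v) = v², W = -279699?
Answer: -591286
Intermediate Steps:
c = -283011 (c = -152690 - 1*(-361)² = -152690 - 1*130321 = -152690 - 130321 = -283011)
(c + W) - 28576 = (-283011 - 279699) - 28576 = -562710 - 28576 = -591286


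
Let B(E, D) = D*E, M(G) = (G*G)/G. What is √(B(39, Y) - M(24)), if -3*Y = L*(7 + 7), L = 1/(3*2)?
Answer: I*√489/3 ≈ 7.3711*I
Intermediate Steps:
L = ⅙ (L = 1/6 = ⅙ ≈ 0.16667)
Y = -7/9 (Y = -(7 + 7)/18 = -14/18 = -⅓*7/3 = -7/9 ≈ -0.77778)
M(G) = G (M(G) = G²/G = G)
√(B(39, Y) - M(24)) = √(-7/9*39 - 1*24) = √(-91/3 - 24) = √(-163/3) = I*√489/3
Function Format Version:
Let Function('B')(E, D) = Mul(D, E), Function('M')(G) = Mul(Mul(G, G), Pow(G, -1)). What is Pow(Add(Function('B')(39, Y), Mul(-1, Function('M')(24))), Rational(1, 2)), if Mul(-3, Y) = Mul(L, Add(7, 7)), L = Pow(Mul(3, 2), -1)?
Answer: Mul(Rational(1, 3), I, Pow(489, Rational(1, 2))) ≈ Mul(7.3711, I)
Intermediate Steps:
L = Rational(1, 6) (L = Pow(6, -1) = Rational(1, 6) ≈ 0.16667)
Y = Rational(-7, 9) (Y = Mul(Rational(-1, 3), Mul(Rational(1, 6), Add(7, 7))) = Mul(Rational(-1, 3), Mul(Rational(1, 6), 14)) = Mul(Rational(-1, 3), Rational(7, 3)) = Rational(-7, 9) ≈ -0.77778)
Function('M')(G) = G (Function('M')(G) = Mul(Pow(G, 2), Pow(G, -1)) = G)
Pow(Add(Function('B')(39, Y), Mul(-1, Function('M')(24))), Rational(1, 2)) = Pow(Add(Mul(Rational(-7, 9), 39), Mul(-1, 24)), Rational(1, 2)) = Pow(Add(Rational(-91, 3), -24), Rational(1, 2)) = Pow(Rational(-163, 3), Rational(1, 2)) = Mul(Rational(1, 3), I, Pow(489, Rational(1, 2)))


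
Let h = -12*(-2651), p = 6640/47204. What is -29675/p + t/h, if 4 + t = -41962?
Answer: -557023133233/2640396 ≈ -2.1096e+5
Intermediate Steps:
t = -41966 (t = -4 - 41962 = -41966)
p = 1660/11801 (p = 6640*(1/47204) = 1660/11801 ≈ 0.14067)
h = 31812
-29675/p + t/h = -29675/1660/11801 - 41966/31812 = -29675*11801/1660 - 41966*1/31812 = -70038935/332 - 20983/15906 = -557023133233/2640396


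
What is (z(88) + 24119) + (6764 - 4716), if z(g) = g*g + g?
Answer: 33999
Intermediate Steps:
z(g) = g + g² (z(g) = g² + g = g + g²)
(z(88) + 24119) + (6764 - 4716) = (88*(1 + 88) + 24119) + (6764 - 4716) = (88*89 + 24119) + 2048 = (7832 + 24119) + 2048 = 31951 + 2048 = 33999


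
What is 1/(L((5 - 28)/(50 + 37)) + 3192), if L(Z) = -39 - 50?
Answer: 1/3103 ≈ 0.00032227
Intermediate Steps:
L(Z) = -89
1/(L((5 - 28)/(50 + 37)) + 3192) = 1/(-89 + 3192) = 1/3103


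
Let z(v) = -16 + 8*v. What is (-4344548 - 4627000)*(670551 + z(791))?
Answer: -6072508893924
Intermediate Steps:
(-4344548 - 4627000)*(670551 + z(791)) = (-4344548 - 4627000)*(670551 + (-16 + 8*791)) = -8971548*(670551 + (-16 + 6328)) = -8971548*(670551 + 6312) = -8971548*676863 = -6072508893924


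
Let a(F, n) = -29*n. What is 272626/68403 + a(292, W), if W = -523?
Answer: 1037740927/68403 ≈ 15171.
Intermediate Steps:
272626/68403 + a(292, W) = 272626/68403 - 29*(-523) = 272626*(1/68403) + 15167 = 272626/68403 + 15167 = 1037740927/68403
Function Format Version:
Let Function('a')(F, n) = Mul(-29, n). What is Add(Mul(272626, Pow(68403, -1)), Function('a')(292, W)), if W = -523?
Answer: Rational(1037740927, 68403) ≈ 15171.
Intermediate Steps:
Add(Mul(272626, Pow(68403, -1)), Function('a')(292, W)) = Add(Mul(272626, Pow(68403, -1)), Mul(-29, -523)) = Add(Mul(272626, Rational(1, 68403)), 15167) = Add(Rational(272626, 68403), 15167) = Rational(1037740927, 68403)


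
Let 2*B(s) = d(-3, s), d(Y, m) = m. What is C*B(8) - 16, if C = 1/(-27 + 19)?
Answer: -33/2 ≈ -16.500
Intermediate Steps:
B(s) = s/2
C = -1/8 (C = 1/(-8) = -1/8 ≈ -0.12500)
C*B(8) - 16 = -8/16 - 16 = -1/8*4 - 16 = -1/2 - 16 = -33/2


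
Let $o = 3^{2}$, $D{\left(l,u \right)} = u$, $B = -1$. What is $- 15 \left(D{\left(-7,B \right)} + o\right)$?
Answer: $-120$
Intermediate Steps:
$o = 9$
$- 15 \left(D{\left(-7,B \right)} + o\right) = - 15 \left(-1 + 9\right) = \left(-15\right) 8 = -120$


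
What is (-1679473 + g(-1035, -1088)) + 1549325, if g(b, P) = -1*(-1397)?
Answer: -128751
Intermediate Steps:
g(b, P) = 1397
(-1679473 + g(-1035, -1088)) + 1549325 = (-1679473 + 1397) + 1549325 = -1678076 + 1549325 = -128751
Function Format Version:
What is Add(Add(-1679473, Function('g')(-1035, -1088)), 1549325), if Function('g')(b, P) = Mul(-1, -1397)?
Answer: -128751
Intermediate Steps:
Function('g')(b, P) = 1397
Add(Add(-1679473, Function('g')(-1035, -1088)), 1549325) = Add(Add(-1679473, 1397), 1549325) = Add(-1678076, 1549325) = -128751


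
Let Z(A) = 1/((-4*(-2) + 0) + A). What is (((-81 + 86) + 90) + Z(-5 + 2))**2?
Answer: 226576/25 ≈ 9063.0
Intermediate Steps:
Z(A) = 1/(8 + A) (Z(A) = 1/((8 + 0) + A) = 1/(8 + A))
(((-81 + 86) + 90) + Z(-5 + 2))**2 = (((-81 + 86) + 90) + 1/(8 + (-5 + 2)))**2 = ((5 + 90) + 1/(8 - 3))**2 = (95 + 1/5)**2 = (476/5)**2 = 226576/25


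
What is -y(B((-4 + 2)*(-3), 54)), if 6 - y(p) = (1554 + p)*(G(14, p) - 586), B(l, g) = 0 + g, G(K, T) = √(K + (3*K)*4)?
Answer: -942294 + 1608*√182 ≈ -9.2060e+5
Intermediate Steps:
G(K, T) = √13*√K (G(K, T) = √(K + 12*K) = √(13*K) = √13*√K)
B(l, g) = g
y(p) = 6 - (-586 + √182)*(1554 + p) (y(p) = 6 - (1554 + p)*(√13*√14 - 586) = 6 - (1554 + p)*(√182 - 586) = 6 - (1554 + p)*(-586 + √182) = 6 - (-586 + √182)*(1554 + p))
-y(B((-4 + 2)*(-3), 54)) = -(910650 - 1554*√182 + 586*54 - 1*54*√182) = -(910650 - 1554*√182 + 31644 - 54*√182) = -(942294 - 1608*√182) = -942294 + 1608*√182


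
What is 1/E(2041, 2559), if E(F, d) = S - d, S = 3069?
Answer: 1/510 ≈ 0.0019608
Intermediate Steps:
E(F, d) = 3069 - d
1/E(2041, 2559) = 1/(3069 - 1*2559) = 1/(3069 - 2559) = 1/510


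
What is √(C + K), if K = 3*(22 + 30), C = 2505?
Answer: √2661 ≈ 51.585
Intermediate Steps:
K = 156 (K = 3*52 = 156)
√(C + K) = √(2505 + 156) = √2661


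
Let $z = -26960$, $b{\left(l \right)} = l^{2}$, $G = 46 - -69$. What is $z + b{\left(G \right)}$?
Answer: $-13735$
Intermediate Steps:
$G = 115$ ($G = 46 + 69 = 115$)
$z + b{\left(G \right)} = -26960 + 115^{2} = -26960 + 13225 = -13735$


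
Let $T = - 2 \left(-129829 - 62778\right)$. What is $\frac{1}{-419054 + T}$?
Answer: $- \frac{1}{33840} \approx -2.9551 \cdot 10^{-5}$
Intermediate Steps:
$T = 385214$ ($T = - 2 \left(-129829 - 62778\right) = \left(-2\right) \left(-192607\right) = 385214$)
$\frac{1}{-419054 + T} = \frac{1}{-419054 + 385214} = \frac{1}{-33840} = - \frac{1}{33840}$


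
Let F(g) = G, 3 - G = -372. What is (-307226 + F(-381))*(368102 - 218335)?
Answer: -45956153717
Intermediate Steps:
G = 375 (G = 3 - 1*(-372) = 3 + 372 = 375)
F(g) = 375
(-307226 + F(-381))*(368102 - 218335) = (-307226 + 375)*(368102 - 218335) = -306851*149767 = -45956153717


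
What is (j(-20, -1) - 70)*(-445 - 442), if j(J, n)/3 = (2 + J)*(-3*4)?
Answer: -512686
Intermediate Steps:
j(J, n) = -72 - 36*J (j(J, n) = 3*((2 + J)*(-3*4)) = 3*((2 + J)*(-12)) = 3*(-24 - 12*J) = -72 - 36*J)
(j(-20, -1) - 70)*(-445 - 442) = ((-72 - 36*(-20)) - 70)*(-445 - 442) = ((-72 + 720) - 70)*(-887) = (648 - 70)*(-887) = 578*(-887) = -512686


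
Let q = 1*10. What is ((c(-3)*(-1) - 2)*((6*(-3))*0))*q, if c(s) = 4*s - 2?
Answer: 0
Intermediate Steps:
c(s) = -2 + 4*s
q = 10
((c(-3)*(-1) - 2)*((6*(-3))*0))*q = (((-2 + 4*(-3))*(-1) - 2)*((6*(-3))*0))*10 = (((-2 - 12)*(-1) - 2)*(-18*0))*10 = ((-14*(-1) - 2)*0)*10 = ((14 - 2)*0)*10 = (12*0)*10 = 0*10 = 0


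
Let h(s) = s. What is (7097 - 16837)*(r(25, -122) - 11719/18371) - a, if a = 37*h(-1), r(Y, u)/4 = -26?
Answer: 18723910947/18371 ≈ 1.0192e+6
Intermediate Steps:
r(Y, u) = -104 (r(Y, u) = 4*(-26) = -104)
a = -37 (a = 37*(-1) = -37)
(7097 - 16837)*(r(25, -122) - 11719/18371) - a = (7097 - 16837)*(-104 - 11719/18371) - 1*(-37) = -9740*(-104 - 11719*1/18371) + 37 = -9740*(-104 - 11719/18371) + 37 = -9740*(-1922303/18371) + 37 = 18723231220/18371 + 37 = 18723910947/18371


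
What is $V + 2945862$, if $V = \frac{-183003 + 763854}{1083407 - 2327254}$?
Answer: $\frac{3664201030263}{1243847} \approx 2.9459 \cdot 10^{6}$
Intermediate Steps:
$V = - \frac{580851}{1243847}$ ($V = \frac{580851}{-1243847} = 580851 \left(- \frac{1}{1243847}\right) = - \frac{580851}{1243847} \approx -0.46698$)
$V + 2945862 = - \frac{580851}{1243847} + 2945862 = \frac{3664201030263}{1243847}$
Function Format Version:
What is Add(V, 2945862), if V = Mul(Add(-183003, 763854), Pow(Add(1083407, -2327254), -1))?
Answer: Rational(3664201030263, 1243847) ≈ 2.9459e+6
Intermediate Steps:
V = Rational(-580851, 1243847) (V = Mul(580851, Pow(-1243847, -1)) = Mul(580851, Rational(-1, 1243847)) = Rational(-580851, 1243847) ≈ -0.46698)
Add(V, 2945862) = Add(Rational(-580851, 1243847), 2945862) = Rational(3664201030263, 1243847)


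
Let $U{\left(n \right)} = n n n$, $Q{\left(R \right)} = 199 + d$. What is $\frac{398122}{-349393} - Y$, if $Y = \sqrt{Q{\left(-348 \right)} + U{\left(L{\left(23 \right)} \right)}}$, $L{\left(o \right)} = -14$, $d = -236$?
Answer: $- \frac{398122}{349393} - 3 i \sqrt{309} \approx -1.1395 - 52.735 i$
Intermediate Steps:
$Q{\left(R \right)} = -37$ ($Q{\left(R \right)} = 199 - 236 = -37$)
$U{\left(n \right)} = n^{3}$ ($U{\left(n \right)} = n^{2} n = n^{3}$)
$Y = 3 i \sqrt{309}$ ($Y = \sqrt{-37 + \left(-14\right)^{3}} = \sqrt{-37 - 2744} = \sqrt{-2781} = 3 i \sqrt{309} \approx 52.735 i$)
$\frac{398122}{-349393} - Y = \frac{398122}{-349393} - 3 i \sqrt{309} = 398122 \left(- \frac{1}{349393}\right) - 3 i \sqrt{309} = - \frac{398122}{349393} - 3 i \sqrt{309}$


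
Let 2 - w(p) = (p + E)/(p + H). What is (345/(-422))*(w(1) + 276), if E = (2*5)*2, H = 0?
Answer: -88665/422 ≈ -210.11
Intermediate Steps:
E = 20 (E = 10*2 = 20)
w(p) = 2 - (20 + p)/p (w(p) = 2 - (p + 20)/(p + 0) = 2 - (20 + p)/p)
(345/(-422))*(w(1) + 276) = (345/(-422))*((-20 + 1)/1 + 276) = (345*(-1/422))*(1*(-19) + 276) = -345*(-19 + 276)/422 = -345/422*257 = -88665/422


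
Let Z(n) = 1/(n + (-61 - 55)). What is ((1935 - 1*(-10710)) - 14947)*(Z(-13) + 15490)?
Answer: -4599877118/129 ≈ -3.5658e+7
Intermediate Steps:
Z(n) = 1/(-116 + n) (Z(n) = 1/(n - 116) = 1/(-116 + n))
((1935 - 1*(-10710)) - 14947)*(Z(-13) + 15490) = ((1935 - 1*(-10710)) - 14947)*(1/(-116 - 13) + 15490) = ((1935 + 10710) - 14947)*(1/(-129) + 15490) = (12645 - 14947)*(-1/129 + 15490) = -2302*1998209/129 = -4599877118/129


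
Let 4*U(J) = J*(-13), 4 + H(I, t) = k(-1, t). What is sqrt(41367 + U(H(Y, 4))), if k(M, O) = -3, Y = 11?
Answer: sqrt(165559)/2 ≈ 203.44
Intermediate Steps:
H(I, t) = -7 (H(I, t) = -4 - 3 = -7)
U(J) = -13*J/4 (U(J) = (J*(-13))/4 = (-13*J)/4 = -13*J/4)
sqrt(41367 + U(H(Y, 4))) = sqrt(41367 - 13/4*(-7)) = sqrt(41367 + 91/4) = sqrt(165559/4) = sqrt(165559)/2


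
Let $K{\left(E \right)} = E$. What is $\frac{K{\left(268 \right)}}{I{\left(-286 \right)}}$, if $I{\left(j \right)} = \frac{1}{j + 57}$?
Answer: $-61372$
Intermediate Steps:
$I{\left(j \right)} = \frac{1}{57 + j}$
$\frac{K{\left(268 \right)}}{I{\left(-286 \right)}} = \frac{268}{\frac{1}{57 - 286}} = \frac{268}{\frac{1}{-229}} = \frac{268}{- \frac{1}{229}} = 268 \left(-229\right) = -61372$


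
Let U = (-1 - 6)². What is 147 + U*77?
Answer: 3920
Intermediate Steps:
U = 49 (U = (-7)² = 49)
147 + U*77 = 147 + 49*77 = 147 + 3773 = 3920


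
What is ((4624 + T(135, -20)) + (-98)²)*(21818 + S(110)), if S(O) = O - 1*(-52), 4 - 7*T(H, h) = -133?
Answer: 313161620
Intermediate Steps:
T(H, h) = 137/7 (T(H, h) = 4/7 - ⅐*(-133) = 4/7 + 19 = 137/7)
S(O) = 52 + O (S(O) = O + 52 = 52 + O)
((4624 + T(135, -20)) + (-98)²)*(21818 + S(110)) = ((4624 + 137/7) + (-98)²)*(21818 + (52 + 110)) = (32505/7 + 9604)*(21818 + 162) = (99733/7)*21980 = 313161620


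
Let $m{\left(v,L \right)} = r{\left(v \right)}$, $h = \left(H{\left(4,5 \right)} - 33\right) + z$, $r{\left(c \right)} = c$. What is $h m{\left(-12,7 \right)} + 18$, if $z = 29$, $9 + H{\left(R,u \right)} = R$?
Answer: $126$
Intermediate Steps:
$H{\left(R,u \right)} = -9 + R$
$h = -9$ ($h = \left(\left(-9 + 4\right) - 33\right) + 29 = \left(-5 - 33\right) + 29 = -38 + 29 = -9$)
$m{\left(v,L \right)} = v$
$h m{\left(-12,7 \right)} + 18 = \left(-9\right) \left(-12\right) + 18 = 108 + 18 = 126$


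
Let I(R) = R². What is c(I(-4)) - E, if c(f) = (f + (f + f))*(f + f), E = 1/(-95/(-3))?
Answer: 145917/95 ≈ 1536.0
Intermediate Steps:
E = 3/95 (E = 1/(-⅓*(-95)) = 1/(95/3) = 3/95 ≈ 0.031579)
c(f) = 6*f² (c(f) = (f + 2*f)*(2*f) = (3*f)*(2*f) = 6*f²)
c(I(-4)) - E = 6*((-4)²)² - 1*3/95 = 6*16² - 3/95 = 6*256 - 3/95 = 1536 - 3/95 = 145917/95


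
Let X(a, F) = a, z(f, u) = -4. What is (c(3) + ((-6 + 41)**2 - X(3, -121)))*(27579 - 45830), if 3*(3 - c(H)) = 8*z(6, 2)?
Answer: -67656457/3 ≈ -2.2552e+7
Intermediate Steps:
c(H) = 41/3 (c(H) = 3 - 8*(-4)/3 = 3 - 1/3*(-32) = 3 + 32/3 = 41/3)
(c(3) + ((-6 + 41)**2 - X(3, -121)))*(27579 - 45830) = (41/3 + ((-6 + 41)**2 - 1*3))*(27579 - 45830) = (41/3 + (35**2 - 3))*(-18251) = (41/3 + (1225 - 3))*(-18251) = (41/3 + 1222)*(-18251) = (3707/3)*(-18251) = -67656457/3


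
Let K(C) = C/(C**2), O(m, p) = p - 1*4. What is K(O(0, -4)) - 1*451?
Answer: -3609/8 ≈ -451.13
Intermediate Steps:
O(m, p) = -4 + p (O(m, p) = p - 4 = -4 + p)
K(C) = 1/C (K(C) = C/C**2 = 1/C)
K(O(0, -4)) - 1*451 = 1/(-4 - 4) - 1*451 = 1/(-8) - 451 = -1/8 - 451 = -3609/8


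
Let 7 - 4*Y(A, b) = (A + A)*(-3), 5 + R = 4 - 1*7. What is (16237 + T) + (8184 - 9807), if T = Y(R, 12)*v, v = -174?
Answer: 32795/2 ≈ 16398.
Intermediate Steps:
R = -8 (R = -5 + (4 - 1*7) = -5 + (4 - 7) = -5 - 3 = -8)
Y(A, b) = 7/4 + 3*A/2 (Y(A, b) = 7/4 - (A + A)*(-3)/4 = 7/4 - 2*A*(-3)/4 = 7/4 - (-3)*A/2 = 7/4 + 3*A/2)
T = 3567/2 (T = (7/4 + (3/2)*(-8))*(-174) = (7/4 - 12)*(-174) = -41/4*(-174) = 3567/2 ≈ 1783.5)
(16237 + T) + (8184 - 9807) = (16237 + 3567/2) + (8184 - 9807) = 36041/2 - 1623 = 32795/2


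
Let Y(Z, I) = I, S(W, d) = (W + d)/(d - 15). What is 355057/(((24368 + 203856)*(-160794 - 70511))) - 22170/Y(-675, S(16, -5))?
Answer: 23406798814782373/580682875520 ≈ 40309.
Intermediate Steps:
S(W, d) = (W + d)/(-15 + d)
355057/(((24368 + 203856)*(-160794 - 70511))) - 22170/Y(-675, S(16, -5)) = 355057/(((24368 + 203856)*(-160794 - 70511))) - 22170*(-15 - 5)/(16 - 5) = 355057/((228224*(-231305))) - 22170/(11/(-20)) = 355057/(-52789352320) - 22170/((-1/20*11)) = 355057*(-1/52789352320) - 22170/(-11/20) = -355057/52789352320 - 22170*(-20/11) = -355057/52789352320 + 443400/11 = 23406798814782373/580682875520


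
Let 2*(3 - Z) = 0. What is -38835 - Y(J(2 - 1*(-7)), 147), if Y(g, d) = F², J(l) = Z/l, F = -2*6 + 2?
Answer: -38935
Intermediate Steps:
Z = 3 (Z = 3 - ½*0 = 3 + 0 = 3)
F = -10 (F = -12 + 2 = -10)
J(l) = 3/l
Y(g, d) = 100 (Y(g, d) = (-10)² = 100)
-38835 - Y(J(2 - 1*(-7)), 147) = -38835 - 1*100 = -38835 - 100 = -38935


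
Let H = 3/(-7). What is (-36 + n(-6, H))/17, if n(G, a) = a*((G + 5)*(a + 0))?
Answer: -1773/833 ≈ -2.1285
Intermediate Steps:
H = -3/7 (H = 3*(-⅐) = -3/7 ≈ -0.42857)
n(G, a) = a²*(5 + G) (n(G, a) = a*((5 + G)*a) = a*(a*(5 + G)) = a²*(5 + G))
(-36 + n(-6, H))/17 = (-36 + (-3/7)²*(5 - 6))/17 = (-36 + (9/49)*(-1))/17 = (-36 - 9/49)/17 = (1/17)*(-1773/49) = -1773/833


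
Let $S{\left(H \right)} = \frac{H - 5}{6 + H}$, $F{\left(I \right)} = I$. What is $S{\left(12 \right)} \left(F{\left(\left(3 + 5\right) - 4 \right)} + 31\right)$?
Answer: $\frac{245}{18} \approx 13.611$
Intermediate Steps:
$S{\left(H \right)} = \frac{-5 + H}{6 + H}$
$S{\left(12 \right)} \left(F{\left(\left(3 + 5\right) - 4 \right)} + 31\right) = \frac{-5 + 12}{6 + 12} \left(\left(\left(3 + 5\right) - 4\right) + 31\right) = \frac{1}{18} \cdot 7 \left(\left(8 - 4\right) + 31\right) = \frac{1}{18} \cdot 7 \left(4 + 31\right) = \frac{7}{18} \cdot 35 = \frac{245}{18}$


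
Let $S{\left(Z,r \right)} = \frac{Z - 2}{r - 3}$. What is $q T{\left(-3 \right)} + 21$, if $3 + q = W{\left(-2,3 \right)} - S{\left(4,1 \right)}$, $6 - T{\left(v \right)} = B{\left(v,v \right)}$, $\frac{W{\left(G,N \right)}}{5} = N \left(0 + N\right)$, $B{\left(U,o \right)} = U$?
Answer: $408$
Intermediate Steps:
$S{\left(Z,r \right)} = \frac{-2 + Z}{-3 + r}$
$W{\left(G,N \right)} = 5 N^{2}$ ($W{\left(G,N \right)} = 5 N \left(0 + N\right) = 5 N N = 5 N^{2}$)
$T{\left(v \right)} = 6 - v$
$q = 43$ ($q = -3 + \left(5 \cdot 3^{2} - \frac{-2 + 4}{-3 + 1}\right) = -3 + \left(5 \cdot 9 - \frac{1}{-2} \cdot 2\right) = -3 + \left(45 - \left(- \frac{1}{2}\right) 2\right) = -3 + \left(45 - -1\right) = -3 + \left(45 + 1\right) = -3 + 46 = 43$)
$q T{\left(-3 \right)} + 21 = 43 \left(6 - -3\right) + 21 = 43 \left(6 + 3\right) + 21 = 43 \cdot 9 + 21 = 387 + 21 = 408$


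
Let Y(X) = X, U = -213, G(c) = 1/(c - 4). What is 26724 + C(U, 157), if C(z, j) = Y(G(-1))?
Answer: 133619/5 ≈ 26724.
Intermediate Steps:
G(c) = 1/(-4 + c)
C(z, j) = -1/5 (C(z, j) = 1/(-4 - 1) = 1/(-5) = -1/5)
26724 + C(U, 157) = 26724 - 1/5 = 133619/5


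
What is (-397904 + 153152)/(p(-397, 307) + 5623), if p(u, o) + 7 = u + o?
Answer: -40792/921 ≈ -44.291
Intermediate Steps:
p(u, o) = -7 + o + u (p(u, o) = -7 + (u + o) = -7 + (o + u) = -7 + o + u)
(-397904 + 153152)/(p(-397, 307) + 5623) = (-397904 + 153152)/((-7 + 307 - 397) + 5623) = -244752/(-97 + 5623) = -244752/5526 = -244752*1/5526 = -40792/921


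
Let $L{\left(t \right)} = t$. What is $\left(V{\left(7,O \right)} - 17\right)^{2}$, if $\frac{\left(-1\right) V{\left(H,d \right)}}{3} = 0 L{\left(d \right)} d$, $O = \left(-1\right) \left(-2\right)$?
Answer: $289$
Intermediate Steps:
$O = 2$
$V{\left(H,d \right)} = 0$ ($V{\left(H,d \right)} = - 3 \cdot 0 d d = - 3 \cdot 0 d = \left(-3\right) 0 = 0$)
$\left(V{\left(7,O \right)} - 17\right)^{2} = \left(0 - 17\right)^{2} = \left(-17\right)^{2} = 289$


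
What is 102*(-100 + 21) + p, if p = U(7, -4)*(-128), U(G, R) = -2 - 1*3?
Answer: -7418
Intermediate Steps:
U(G, R) = -5 (U(G, R) = -2 - 3 = -5)
p = 640 (p = -5*(-128) = 640)
102*(-100 + 21) + p = 102*(-100 + 21) + 640 = 102*(-79) + 640 = -8058 + 640 = -7418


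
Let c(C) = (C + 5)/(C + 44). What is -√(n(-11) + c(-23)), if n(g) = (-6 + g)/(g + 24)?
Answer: -I*√17927/91 ≈ -1.4713*I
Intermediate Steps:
c(C) = (5 + C)/(44 + C)
n(g) = (-6 + g)/(24 + g)
-√(n(-11) + c(-23)) = -√((-6 - 11)/(24 - 11) + (5 - 23)/(44 - 23)) = -√(-17/13 - 18/21) = -√((1/13)*(-17) + (1/21)*(-18)) = -√(-17/13 - 6/7) = -√(-197/91) = -I*√17927/91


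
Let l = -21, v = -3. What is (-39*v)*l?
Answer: -2457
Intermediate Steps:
(-39*v)*l = -39*(-3)*(-21) = 117*(-21) = -2457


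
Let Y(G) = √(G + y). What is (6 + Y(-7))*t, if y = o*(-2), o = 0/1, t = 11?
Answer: 66 + 11*I*√7 ≈ 66.0 + 29.103*I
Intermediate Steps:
o = 0 (o = 0*1 = 0)
y = 0 (y = 0*(-2) = 0)
Y(G) = √G (Y(G) = √(G + 0) = √G)
(6 + Y(-7))*t = (6 + √(-7))*11 = (6 + I*√7)*11 = 66 + 11*I*√7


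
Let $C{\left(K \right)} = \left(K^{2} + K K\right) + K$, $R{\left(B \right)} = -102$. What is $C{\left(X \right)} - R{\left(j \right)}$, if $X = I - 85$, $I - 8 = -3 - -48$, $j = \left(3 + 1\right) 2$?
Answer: $2118$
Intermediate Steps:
$j = 8$ ($j = 4 \cdot 2 = 8$)
$I = 53$ ($I = 8 - -45 = 8 + \left(-3 + 48\right) = 8 + 45 = 53$)
$X = -32$ ($X = 53 - 85 = -32$)
$C{\left(K \right)} = K + 2 K^{2}$ ($C{\left(K \right)} = \left(K^{2} + K^{2}\right) + K = 2 K^{2} + K = K + 2 K^{2}$)
$C{\left(X \right)} - R{\left(j \right)} = - 32 \left(1 + 2 \left(-32\right)\right) - -102 = - 32 \left(1 - 64\right) + 102 = \left(-32\right) \left(-63\right) + 102 = 2016 + 102 = 2118$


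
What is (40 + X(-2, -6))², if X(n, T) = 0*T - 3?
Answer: 1369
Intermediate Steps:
X(n, T) = -3 (X(n, T) = 0 - 3 = -3)
(40 + X(-2, -6))² = (40 - 3)² = 37² = 1369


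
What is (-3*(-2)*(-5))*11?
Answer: -330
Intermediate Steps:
(-3*(-2)*(-5))*11 = (6*(-5))*11 = -30*11 = -330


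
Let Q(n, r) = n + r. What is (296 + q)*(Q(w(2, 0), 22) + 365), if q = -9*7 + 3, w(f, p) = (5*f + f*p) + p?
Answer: 93692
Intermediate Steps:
w(f, p) = p + 5*f + f*p
q = -60 (q = -63 + 3 = -60)
(296 + q)*(Q(w(2, 0), 22) + 365) = (296 - 60)*(((0 + 5*2 + 2*0) + 22) + 365) = 236*(((0 + 10 + 0) + 22) + 365) = 236*((10 + 22) + 365) = 236*(32 + 365) = 236*397 = 93692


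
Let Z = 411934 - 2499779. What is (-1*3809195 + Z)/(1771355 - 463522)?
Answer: -5897040/1307833 ≈ -4.5090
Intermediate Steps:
Z = -2087845
(-1*3809195 + Z)/(1771355 - 463522) = (-1*3809195 - 2087845)/(1771355 - 463522) = (-3809195 - 2087845)/1307833 = -5897040*1/1307833 = -5897040/1307833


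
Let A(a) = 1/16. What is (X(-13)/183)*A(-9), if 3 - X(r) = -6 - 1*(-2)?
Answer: 7/2928 ≈ 0.0023907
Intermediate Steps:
X(r) = 7 (X(r) = 3 - (-6 - 1*(-2)) = 3 - (-6 + 2) = 3 - 1*(-4) = 3 + 4 = 7)
A(a) = 1/16
(X(-13)/183)*A(-9) = (7/183)*(1/16) = 7/2928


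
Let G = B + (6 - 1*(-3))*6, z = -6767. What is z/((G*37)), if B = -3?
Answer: -6767/1887 ≈ -3.5861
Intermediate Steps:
G = 51 (G = -3 + (6 - 1*(-3))*6 = -3 + (6 + 3)*6 = -3 + 9*6 = -3 + 54 = 51)
z/((G*37)) = -6767/(51*37) = -6767/1887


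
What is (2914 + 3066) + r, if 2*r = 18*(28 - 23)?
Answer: 6025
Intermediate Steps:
r = 45 (r = (18*(28 - 23))/2 = (18*5)/2 = (½)*90 = 45)
(2914 + 3066) + r = (2914 + 3066) + 45 = 5980 + 45 = 6025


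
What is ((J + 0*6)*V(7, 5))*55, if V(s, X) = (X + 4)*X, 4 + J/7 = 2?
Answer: -34650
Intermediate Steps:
J = -14 (J = -28 + 7*2 = -28 + 14 = -14)
V(s, X) = X*(4 + X) (V(s, X) = (4 + X)*X = X*(4 + X))
((J + 0*6)*V(7, 5))*55 = ((-14 + 0*6)*(5*(4 + 5)))*55 = ((-14 + 0)*(5*9))*55 = -14*45*55 = -630*55 = -34650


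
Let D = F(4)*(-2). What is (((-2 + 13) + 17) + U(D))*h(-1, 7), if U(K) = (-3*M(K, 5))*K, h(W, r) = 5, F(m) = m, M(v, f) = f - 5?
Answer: 140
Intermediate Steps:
M(v, f) = -5 + f
D = -8 (D = 4*(-2) = -8)
U(K) = 0 (U(K) = (-3*(-5 + 5))*K = (-3*0)*K = 0*K = 0)
(((-2 + 13) + 17) + U(D))*h(-1, 7) = (((-2 + 13) + 17) + 0)*5 = ((11 + 17) + 0)*5 = (28 + 0)*5 = 28*5 = 140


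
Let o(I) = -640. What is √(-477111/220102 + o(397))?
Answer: I*√31109742943882/220102 ≈ 25.341*I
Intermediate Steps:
√(-477111/220102 + o(397)) = √(-477111/220102 - 640) = √(-141342391/220102) = I*√31109742943882/220102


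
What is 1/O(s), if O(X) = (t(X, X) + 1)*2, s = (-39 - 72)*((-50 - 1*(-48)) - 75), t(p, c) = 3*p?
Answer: 1/51284 ≈ 1.9499e-5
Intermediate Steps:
s = 8547 (s = -111*((-50 + 48) - 75) = -111*(-2 - 75) = -111*(-77) = 8547)
O(X) = 2 + 6*X (O(X) = (3*X + 1)*2 = (1 + 3*X)*2 = 2 + 6*X)
1/O(s) = 1/(2 + 6*8547) = 1/(2 + 51282) = 1/51284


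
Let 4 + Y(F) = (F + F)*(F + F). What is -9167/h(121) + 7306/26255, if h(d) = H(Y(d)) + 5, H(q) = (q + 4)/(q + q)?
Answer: -7045921683254/4228131455 ≈ -1666.4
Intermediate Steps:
Y(F) = -4 + 4*F**2 (Y(F) = -4 + (F + F)*(F + F) = -4 + (2*F)*(2*F) = -4 + 4*F**2)
H(q) = (4 + q)/(2*q) (H(q) = (4 + q)/((2*q)) = (4 + q)*(1/(2*q)) = (4 + q)/(2*q))
h(d) = 5 + 2*d**2/(-4 + 4*d**2) (h(d) = (4 + (-4 + 4*d**2))/(2*(-4 + 4*d**2)) + 5 = (4*d**2)/(2*(-4 + 4*d**2)) + 5 = 2*d**2/(-4 + 4*d**2) + 5 = 5 + 2*d**2/(-4 + 4*d**2))
-9167/h(121) + 7306/26255 = -9167*2*(-1 + 121**2)/(-10 + 11*121**2) + 7306/26255 = -9167*2*(-1 + 14641)/(-10 + 11*14641) + 7306*(1/26255) = -9167*29280/(-10 + 161051) + 7306/26255 = -9167/((1/2)*(1/14640)*161041) + 7306/26255 = -9167/161041/29280 + 7306/26255 = -9167*29280/161041 + 7306/26255 = -268409760/161041 + 7306/26255 = -7045921683254/4228131455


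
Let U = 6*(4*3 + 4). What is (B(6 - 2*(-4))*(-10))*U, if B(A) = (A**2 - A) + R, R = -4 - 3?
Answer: -168000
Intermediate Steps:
R = -7
B(A) = -7 + A**2 - A (B(A) = (A**2 - A) - 7 = -7 + A**2 - A)
U = 96 (U = 6*(12 + 4) = 6*16 = 96)
(B(6 - 2*(-4))*(-10))*U = ((-7 + (6 - 2*(-4))**2 - (6 - 2*(-4)))*(-10))*96 = ((-7 + (6 + 8)**2 - (6 + 8))*(-10))*96 = ((-7 + 14**2 - 1*14)*(-10))*96 = ((-7 + 196 - 14)*(-10))*96 = (175*(-10))*96 = -1750*96 = -168000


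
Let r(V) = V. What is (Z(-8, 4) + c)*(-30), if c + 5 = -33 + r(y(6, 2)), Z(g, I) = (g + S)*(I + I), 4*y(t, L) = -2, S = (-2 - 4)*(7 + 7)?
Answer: 23235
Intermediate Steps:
S = -84 (S = -6*14 = -84)
y(t, L) = -½ (y(t, L) = (¼)*(-2) = -½)
Z(g, I) = 2*I*(-84 + g) (Z(g, I) = (g - 84)*(I + I) = (-84 + g)*(2*I) = 2*I*(-84 + g))
c = -77/2 (c = -5 + (-33 - ½) = -5 - 67/2 = -77/2 ≈ -38.500)
(Z(-8, 4) + c)*(-30) = (2*4*(-84 - 8) - 77/2)*(-30) = (2*4*(-92) - 77/2)*(-30) = (-736 - 77/2)*(-30) = -1549/2*(-30) = 23235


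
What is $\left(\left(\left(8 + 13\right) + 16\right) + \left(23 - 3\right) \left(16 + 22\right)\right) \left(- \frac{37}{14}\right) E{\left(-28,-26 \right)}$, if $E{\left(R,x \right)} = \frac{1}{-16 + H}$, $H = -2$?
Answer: $\frac{29489}{252} \approx 117.02$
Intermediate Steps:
$E{\left(R,x \right)} = - \frac{1}{18}$ ($E{\left(R,x \right)} = \frac{1}{-16 - 2} = \frac{1}{-18} = - \frac{1}{18}$)
$\left(\left(\left(8 + 13\right) + 16\right) + \left(23 - 3\right) \left(16 + 22\right)\right) \left(- \frac{37}{14}\right) E{\left(-28,-26 \right)} = \left(\left(\left(8 + 13\right) + 16\right) + \left(23 - 3\right) \left(16 + 22\right)\right) \left(- \frac{37}{14}\right) \left(- \frac{1}{18}\right) = \left(\left(21 + 16\right) + 20 \cdot 38\right) \left(\left(-37\right) \frac{1}{14}\right) \left(- \frac{1}{18}\right) = \left(37 + 760\right) \left(- \frac{37}{14}\right) \left(- \frac{1}{18}\right) = 797 \left(- \frac{37}{14}\right) \left(- \frac{1}{18}\right) = \left(- \frac{29489}{14}\right) \left(- \frac{1}{18}\right) = \frac{29489}{252}$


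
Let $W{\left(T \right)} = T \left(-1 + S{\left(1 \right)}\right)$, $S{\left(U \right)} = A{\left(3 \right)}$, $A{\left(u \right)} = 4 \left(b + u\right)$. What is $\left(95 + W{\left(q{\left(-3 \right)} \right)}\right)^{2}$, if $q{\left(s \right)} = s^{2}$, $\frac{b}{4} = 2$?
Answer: $232324$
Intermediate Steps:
$b = 8$ ($b = 4 \cdot 2 = 8$)
$A{\left(u \right)} = 32 + 4 u$ ($A{\left(u \right)} = 4 \left(8 + u\right) = 32 + 4 u$)
$S{\left(U \right)} = 44$ ($S{\left(U \right)} = 32 + 4 \cdot 3 = 32 + 12 = 44$)
$W{\left(T \right)} = 43 T$ ($W{\left(T \right)} = T \left(-1 + 44\right) = T 43 = 43 T$)
$\left(95 + W{\left(q{\left(-3 \right)} \right)}\right)^{2} = \left(95 + 43 \left(-3\right)^{2}\right)^{2} = \left(95 + 43 \cdot 9\right)^{2} = \left(95 + 387\right)^{2} = 482^{2} = 232324$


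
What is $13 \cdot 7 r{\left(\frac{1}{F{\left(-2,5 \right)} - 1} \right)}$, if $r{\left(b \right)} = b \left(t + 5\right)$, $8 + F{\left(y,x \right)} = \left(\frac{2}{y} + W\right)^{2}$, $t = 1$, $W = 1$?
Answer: $- \frac{182}{3} \approx -60.667$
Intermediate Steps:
$F{\left(y,x \right)} = -8 + \left(1 + \frac{2}{y}\right)^{2}$ ($F{\left(y,x \right)} = -8 + \left(\frac{2}{y} + 1\right)^{2} = -8 + \left(1 + \frac{2}{y}\right)^{2}$)
$r{\left(b \right)} = 6 b$ ($r{\left(b \right)} = b \left(1 + 5\right) = b 6 = 6 b$)
$13 \cdot 7 r{\left(\frac{1}{F{\left(-2,5 \right)} - 1} \right)} = 13 \cdot 7 \frac{6}{\left(-8 + \frac{\left(2 - 2\right)^{2}}{4}\right) - 1} = 91 \frac{6}{\left(-8 + \frac{0^{2}}{4}\right) - 1} = 91 \frac{6}{\left(-8 + \frac{1}{4} \cdot 0\right) - 1} = 91 \frac{6}{\left(-8 + 0\right) - 1} = 91 \frac{6}{-8 - 1} = 91 \frac{6}{-9} = 91 \cdot 6 \left(- \frac{1}{9}\right) = 91 \left(- \frac{2}{3}\right) = - \frac{182}{3}$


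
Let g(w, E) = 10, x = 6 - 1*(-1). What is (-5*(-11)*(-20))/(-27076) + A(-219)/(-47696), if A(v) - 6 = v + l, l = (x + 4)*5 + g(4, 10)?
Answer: 3529553/80713556 ≈ 0.043729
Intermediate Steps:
x = 7 (x = 6 + 1 = 7)
l = 65 (l = (7 + 4)*5 + 10 = 11*5 + 10 = 55 + 10 = 65)
A(v) = 71 + v (A(v) = 6 + (v + 65) = 6 + (65 + v) = 71 + v)
(-5*(-11)*(-20))/(-27076) + A(-219)/(-47696) = (-5*(-11)*(-20))/(-27076) + (71 - 219)/(-47696) = (55*(-20))*(-1/27076) - 148*(-1/47696) = -1100*(-1/27076) + 37/11924 = 275/6769 + 37/11924 = 3529553/80713556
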